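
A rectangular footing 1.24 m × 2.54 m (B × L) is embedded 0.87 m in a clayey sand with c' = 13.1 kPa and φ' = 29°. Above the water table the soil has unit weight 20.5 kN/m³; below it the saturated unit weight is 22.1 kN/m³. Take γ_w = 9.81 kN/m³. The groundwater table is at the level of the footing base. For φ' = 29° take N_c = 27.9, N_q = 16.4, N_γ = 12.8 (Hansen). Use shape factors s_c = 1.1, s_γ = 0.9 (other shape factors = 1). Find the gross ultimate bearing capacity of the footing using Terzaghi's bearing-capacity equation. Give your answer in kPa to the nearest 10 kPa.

Overburden at base level: q = 20.5 × 0.87 = 17.835 kPa.
Below the base the soil is submerged, so the ½γBN_γ term uses γ' = 22.1 − 9.81 = 12.29 kN/m³.
Cohesion term c·N_c·s_c = 13.1 × 27.9 × 1.1 = 402.04 kPa; surcharge term q·N_q = 17.835 × 16.4 = 292.49 kPa; self-weight term 0.5·γ·B·N_γ·s_γ = 0.5 × 12.29 × 1.24 × 12.8 × 0.9 = 87.78 kPa.
q_ult = 402.04 + 292.49 + 87.78 = 782.31 kPa.

q_ult ≈ 780 kPa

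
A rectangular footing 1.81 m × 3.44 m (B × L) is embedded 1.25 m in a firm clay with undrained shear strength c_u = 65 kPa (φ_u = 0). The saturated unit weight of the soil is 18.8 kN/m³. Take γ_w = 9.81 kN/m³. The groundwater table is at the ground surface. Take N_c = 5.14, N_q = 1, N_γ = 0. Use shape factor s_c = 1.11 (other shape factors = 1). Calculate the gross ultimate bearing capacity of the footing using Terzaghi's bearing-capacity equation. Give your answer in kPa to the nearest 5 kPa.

q_ult ≈ 380 kPa

With the water table at the surface the whole profile is submerged: γ' = 18.8 − 9.81 = 8.99 kN/m³, so q = γ'·D_f = 11.238 kPa.
q_ult = c·N_c·s_c + q·N_q
     = 65 × 5.14 × 1.11 + 11.238 × 1
     = 370.85 + 11.238 = 382.09 kPa.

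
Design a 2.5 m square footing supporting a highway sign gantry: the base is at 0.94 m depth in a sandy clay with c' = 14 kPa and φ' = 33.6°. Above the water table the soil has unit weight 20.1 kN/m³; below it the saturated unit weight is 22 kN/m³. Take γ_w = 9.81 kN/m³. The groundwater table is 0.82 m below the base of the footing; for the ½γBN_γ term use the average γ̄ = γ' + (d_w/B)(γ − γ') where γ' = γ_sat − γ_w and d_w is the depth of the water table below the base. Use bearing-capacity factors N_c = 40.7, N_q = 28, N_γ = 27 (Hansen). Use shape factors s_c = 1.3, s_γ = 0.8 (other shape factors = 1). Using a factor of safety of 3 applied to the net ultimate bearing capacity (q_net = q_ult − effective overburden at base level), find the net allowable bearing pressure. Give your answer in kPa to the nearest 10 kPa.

q_all(net) ≈ 550 kPa

Overburden at base level: q = 20.1 × 0.94 = 18.894 kPa.
The water table is 0.82 m below the base (< B = 2.5 m), so the ½γBN_γ term uses γ̄ = γ' + (d_w/B)(γ − γ') = 12.19 + (0.82/2.5)(20.1 − 12.19) = 14.784 kN/m³.
Cohesion term c·N_c·s_c = 14 × 40.7 × 1.3 = 740.74 kPa; surcharge term q·N_q = 18.894 × 28 = 529.03 kPa; self-weight term 0.5·γ·B·N_γ·s_γ = 0.5 × 14.784 × 2.5 × 27 × 0.8 = 399.18 kPa.
q_ult = 740.74 + 529.03 + 399.18 = 1669 kPa.
Net ultimate: q_net = 1669 − 18.894 = 1650.1 kPa.
q_all(net) = 1650.1 / 3 = 550.02 kPa.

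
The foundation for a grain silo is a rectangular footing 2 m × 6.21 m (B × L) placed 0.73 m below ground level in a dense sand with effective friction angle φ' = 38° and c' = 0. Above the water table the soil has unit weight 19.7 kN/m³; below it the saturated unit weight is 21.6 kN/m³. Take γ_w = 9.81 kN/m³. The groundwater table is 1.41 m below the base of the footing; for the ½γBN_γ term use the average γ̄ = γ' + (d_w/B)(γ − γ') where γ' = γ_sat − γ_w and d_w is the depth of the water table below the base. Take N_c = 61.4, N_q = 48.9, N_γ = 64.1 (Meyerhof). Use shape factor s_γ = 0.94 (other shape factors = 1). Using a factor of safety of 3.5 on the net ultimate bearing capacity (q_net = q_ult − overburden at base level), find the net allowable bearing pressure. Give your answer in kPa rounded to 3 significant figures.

q_all(net) ≈ 496 kPa

q = γ·D_f = 19.7 × 0.73 = 14.381 kPa.
γ' = 11.79 kN/m³; averaging over the depth B below the base, γ̄ = γ' + (d_w/B)(γ − γ') = 17.367 kN/m³.
q·N_q = 14.381 × 48.9 = 703.23 kPa
0.5·γ·B·N_γ·s_γ = 0.5 × 17.367 × 2 × 64.1 × 0.94 = 1046.4 kPa
q_ult = 703.23 + 1046.4 = 1749.6 kPa.
q_net = 1749.6 − 14.381 = 1735.3 kPa.
q_all(net) = 1735.3 / 3.5 = 495.79 kPa.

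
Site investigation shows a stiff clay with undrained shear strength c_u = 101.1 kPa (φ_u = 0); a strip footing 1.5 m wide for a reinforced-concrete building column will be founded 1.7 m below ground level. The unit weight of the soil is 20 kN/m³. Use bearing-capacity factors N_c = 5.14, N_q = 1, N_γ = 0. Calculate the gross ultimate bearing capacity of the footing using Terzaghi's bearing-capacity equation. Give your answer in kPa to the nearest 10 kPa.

q_ult ≈ 550 kPa

Overburden at base level: q = 20 × 1.7 = 34 kPa.
Cohesion term c·N_c = 101.1 × 5.14 = 519.65 kPa; surcharge term q·N_q = 34 × 1 = 34 kPa.
q_ult = 519.65 + 34 = 553.65 kPa.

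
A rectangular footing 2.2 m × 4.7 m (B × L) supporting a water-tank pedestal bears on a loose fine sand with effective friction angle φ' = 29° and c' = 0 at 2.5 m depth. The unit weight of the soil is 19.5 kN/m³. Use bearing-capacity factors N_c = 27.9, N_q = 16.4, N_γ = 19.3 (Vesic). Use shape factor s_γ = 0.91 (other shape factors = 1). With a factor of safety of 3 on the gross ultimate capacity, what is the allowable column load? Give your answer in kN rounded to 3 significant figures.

P_all ≈ 4050 kN

q = γ·D_f = 19.5 × 2.5 = 48.75 kPa.
q·N_q = 48.75 × 16.4 = 799.5 kPa
0.5·γ·B·N_γ·s_γ = 0.5 × 19.5 × 2.2 × 19.3 × 0.91 = 376.73 kPa
q_ult = 799.5 + 376.73 = 1176.2 kPa.
Gross allowable pressure q_all = 1176.2 / 3 = 392.08 kPa.
Footing area = 10.34 m², so allowable column load = 392.08 × 10.34 = 4054.1 kN.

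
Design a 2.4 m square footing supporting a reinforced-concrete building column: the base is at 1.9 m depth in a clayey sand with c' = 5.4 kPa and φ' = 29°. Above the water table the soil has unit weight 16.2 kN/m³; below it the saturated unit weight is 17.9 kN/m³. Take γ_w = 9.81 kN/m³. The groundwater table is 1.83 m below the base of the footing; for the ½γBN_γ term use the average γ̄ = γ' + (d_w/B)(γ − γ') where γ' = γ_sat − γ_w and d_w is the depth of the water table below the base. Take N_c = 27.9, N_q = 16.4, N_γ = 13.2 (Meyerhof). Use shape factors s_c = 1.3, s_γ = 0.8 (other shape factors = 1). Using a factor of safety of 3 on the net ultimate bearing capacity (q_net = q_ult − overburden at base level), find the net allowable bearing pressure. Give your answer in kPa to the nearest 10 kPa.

Effective surcharge at the founding depth q = γ·D_f = 16.2 × 1.9 = 30.78 kPa.
With d_w = 1.83 m < B, γ̄ = 8.09 + (1.83/2.4) × (16.2 − 8.09) = 14.274 kN/m³.
q_ult = c·N_c·s_c + q·N_q + 0.5·γ·B·N_γ·s_γ
     = 5.4 × 27.9 × 1.3 + 30.78 × 16.4 + 0.5 × 14.274 × 2.4 × 13.2 × 0.8
     = 195.86 + 504.79 + 180.88 = 881.53 kPa.
q_net = 881.53 − 30.78 = 850.75 kPa.
q_all(net) = 850.75 / 3 = 283.58 kPa.

q_all(net) ≈ 280 kPa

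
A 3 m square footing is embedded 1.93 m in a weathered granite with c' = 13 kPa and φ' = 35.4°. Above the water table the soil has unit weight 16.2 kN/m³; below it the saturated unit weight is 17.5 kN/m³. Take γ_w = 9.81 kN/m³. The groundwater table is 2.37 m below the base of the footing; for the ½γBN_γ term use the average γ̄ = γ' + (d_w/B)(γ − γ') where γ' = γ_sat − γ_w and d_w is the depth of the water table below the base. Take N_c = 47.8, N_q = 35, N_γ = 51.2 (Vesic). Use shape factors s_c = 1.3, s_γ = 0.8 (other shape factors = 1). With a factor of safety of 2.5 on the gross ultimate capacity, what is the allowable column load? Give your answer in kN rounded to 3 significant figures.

Effective surcharge at the founding depth q = γ·D_f = 16.2 × 1.93 = 31.266 kPa.
With d_w = 2.37 m < B, γ̄ = 7.69 + (2.37/3) × (16.2 − 7.69) = 14.413 kN/m³.
q_ult = c·N_c·s_c + q·N_q + 0.5·γ·B·N_γ·s_γ
     = 13 × 47.8 × 1.3 + 31.266 × 35 + 0.5 × 14.413 × 3 × 51.2 × 0.8
     = 807.82 + 1094.3 + 885.53 = 2787.7 kPa.
Gross allowable pressure q_all = 2787.7 / 2.5 = 1115.1 kPa.
Footing area = 9 m², so allowable column load = 1115.1 × 9 = 10036 kN.

P_all ≈ 10000 kN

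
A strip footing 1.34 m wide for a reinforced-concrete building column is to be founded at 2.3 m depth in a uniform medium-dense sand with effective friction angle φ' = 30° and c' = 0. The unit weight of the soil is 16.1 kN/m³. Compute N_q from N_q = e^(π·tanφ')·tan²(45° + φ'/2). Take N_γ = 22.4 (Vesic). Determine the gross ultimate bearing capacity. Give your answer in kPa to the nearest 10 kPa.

q_ult ≈ 920 kPa

tan30° = 0.5774, so N_q = e^(π×0.5774)·tan²(60°) = 6.134 × 3.0 = 18.4.
Overburden at base level: q = 16.1 × 2.3 = 37.03 kPa.
Surcharge term q·N_q = 37.03 × 18.401 = 681.39 kPa; self-weight term 0.5·γ·B·N_γ = 0.5 × 16.1 × 1.34 × 22.4 = 241.63 kPa.
q_ult = 681.39 + 241.63 = 923.02 kPa.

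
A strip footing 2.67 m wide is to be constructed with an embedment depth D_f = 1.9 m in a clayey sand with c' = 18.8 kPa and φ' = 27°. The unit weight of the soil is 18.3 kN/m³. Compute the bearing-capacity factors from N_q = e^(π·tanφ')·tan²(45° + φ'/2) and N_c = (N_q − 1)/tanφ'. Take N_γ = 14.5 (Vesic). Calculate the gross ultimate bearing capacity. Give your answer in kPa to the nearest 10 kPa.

tan27° = 0.5095, so N_q = e^(π×0.5095)·tan²(58.5°) = 4.957 × 2.663 = 13.2.
N_c = (13.2 − 1)/tan27° = 23.94.
Effective surcharge at the founding depth q = γ·D_f = 18.3 × 1.9 = 34.77 kPa.
q_ult = c·N_c + q·N_q + 0.5·γ·B·N_γ
     = 18.8 × 23.942 + 34.77 × 13.199 + 0.5 × 18.3 × 2.67 × 14.5
     = 450.11 + 458.93 + 354.24 = 1263.3 kPa.

q_ult ≈ 1260 kPa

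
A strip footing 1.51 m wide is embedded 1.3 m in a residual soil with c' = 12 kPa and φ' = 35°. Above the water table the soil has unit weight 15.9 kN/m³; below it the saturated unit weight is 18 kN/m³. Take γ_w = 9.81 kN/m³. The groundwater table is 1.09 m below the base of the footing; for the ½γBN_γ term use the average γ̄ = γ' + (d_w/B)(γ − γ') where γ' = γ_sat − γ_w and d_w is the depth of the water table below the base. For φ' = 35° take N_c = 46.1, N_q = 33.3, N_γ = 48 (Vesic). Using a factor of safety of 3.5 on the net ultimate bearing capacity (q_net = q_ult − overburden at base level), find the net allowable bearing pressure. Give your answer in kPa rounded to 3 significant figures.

Effective surcharge at the founding depth q = γ·D_f = 15.9 × 1.3 = 20.67 kPa.
With d_w = 1.09 m < B, γ̄ = 8.19 + (1.09/1.51) × (15.9 − 8.19) = 13.755 kN/m³.
q_ult = c·N_c + q·N_q + 0.5·γ·B·N_γ
     = 12 × 46.1 + 20.67 × 33.3 + 0.5 × 13.755 × 1.51 × 48
     = 553.2 + 688.31 + 498.5 = 1740 kPa.
q_net = 1740 − 20.67 = 1719.3 kPa.
q_all(net) = 1719.3 / 3.5 = 491.24 kPa.

q_all(net) ≈ 491 kPa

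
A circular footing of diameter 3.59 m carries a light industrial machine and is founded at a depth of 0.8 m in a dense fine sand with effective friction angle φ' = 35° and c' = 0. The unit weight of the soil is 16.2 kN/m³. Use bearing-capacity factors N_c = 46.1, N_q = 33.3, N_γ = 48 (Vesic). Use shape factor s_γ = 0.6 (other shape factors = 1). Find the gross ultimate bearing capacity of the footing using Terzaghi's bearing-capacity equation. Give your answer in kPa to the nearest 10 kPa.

q_ult ≈ 1270 kPa

Effective surcharge at the founding depth q = γ·D_f = 16.2 × 0.8 = 12.96 kPa.
q_ult = q·N_q + 0.5·γ·B·N_γ·s_γ
     = 12.96 × 33.3 + 0.5 × 16.2 × 3.59 × 48 × 0.6
     = 431.57 + 837.48 = 1269 kPa.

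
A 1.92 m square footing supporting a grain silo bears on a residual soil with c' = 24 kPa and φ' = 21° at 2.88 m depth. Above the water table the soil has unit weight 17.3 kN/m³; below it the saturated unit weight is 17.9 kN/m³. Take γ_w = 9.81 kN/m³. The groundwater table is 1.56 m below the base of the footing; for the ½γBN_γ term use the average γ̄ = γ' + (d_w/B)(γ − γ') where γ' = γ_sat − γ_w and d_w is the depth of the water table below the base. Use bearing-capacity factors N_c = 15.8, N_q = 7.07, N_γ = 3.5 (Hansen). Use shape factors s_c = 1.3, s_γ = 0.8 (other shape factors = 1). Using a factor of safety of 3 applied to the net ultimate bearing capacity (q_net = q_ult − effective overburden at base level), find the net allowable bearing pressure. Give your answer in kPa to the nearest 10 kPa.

q_all(net) ≈ 280 kPa

Effective surcharge at the founding depth q = γ·D_f = 17.3 × 2.88 = 49.824 kPa.
With d_w = 1.56 m < B, γ̄ = 8.09 + (1.56/1.92) × (17.3 − 8.09) = 15.573 kN/m³.
q_ult = c·N_c·s_c + q·N_q + 0.5·γ·B·N_γ·s_γ
     = 24 × 15.8 × 1.3 + 49.824 × 7.07 + 0.5 × 15.573 × 1.92 × 3.5 × 0.8
     = 492.96 + 352.26 + 41.861 = 887.08 kPa.
Net ultimate: q_net = 887.08 − 49.824 = 837.25 kPa.
q_all(net) = 837.25 / 3 = 279.08 kPa.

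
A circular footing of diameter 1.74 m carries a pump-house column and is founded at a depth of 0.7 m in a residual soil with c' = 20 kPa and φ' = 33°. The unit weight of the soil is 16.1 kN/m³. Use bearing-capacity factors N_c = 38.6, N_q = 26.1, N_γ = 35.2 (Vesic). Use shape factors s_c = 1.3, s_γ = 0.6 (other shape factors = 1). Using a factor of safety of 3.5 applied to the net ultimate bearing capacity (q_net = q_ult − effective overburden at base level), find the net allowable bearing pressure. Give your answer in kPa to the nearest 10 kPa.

q_all(net) ≈ 450 kPa

Effective surcharge at the founding depth q = γ·D_f = 16.1 × 0.7 = 11.27 kPa.
q_ult = c·N_c·s_c + q·N_q + 0.5·γ·B·N_γ·s_γ
     = 20 × 38.6 × 1.3 + 11.27 × 26.1 + 0.5 × 16.1 × 1.74 × 35.2 × 0.6
     = 1003.6 + 294.15 + 295.83 = 1593.6 kPa.
Net ultimate: q_net = 1593.6 − 11.27 = 1582.3 kPa.
q_all(net) = 1582.3 / 3.5 = 452.09 kPa.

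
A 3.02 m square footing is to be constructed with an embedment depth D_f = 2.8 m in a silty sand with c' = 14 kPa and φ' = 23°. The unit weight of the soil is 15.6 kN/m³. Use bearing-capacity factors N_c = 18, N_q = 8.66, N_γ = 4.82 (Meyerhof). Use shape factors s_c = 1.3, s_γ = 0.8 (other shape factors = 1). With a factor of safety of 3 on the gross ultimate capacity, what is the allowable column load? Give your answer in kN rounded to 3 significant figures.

P_all ≈ 2420 kN

Effective surcharge at the founding depth q = γ·D_f = 15.6 × 2.8 = 43.68 kPa.
q_ult = c·N_c·s_c + q·N_q + 0.5·γ·B·N_γ·s_γ
     = 14 × 18 × 1.3 + 43.68 × 8.66 + 0.5 × 15.6 × 3.02 × 4.82 × 0.8
     = 327.6 + 378.27 + 90.832 = 796.7 kPa.
Gross allowable pressure q_all = 796.7 / 3 = 265.57 kPa.
Footing area = 9.1204 m², so allowable column load = 265.57 × 9.1204 = 2422.1 kN.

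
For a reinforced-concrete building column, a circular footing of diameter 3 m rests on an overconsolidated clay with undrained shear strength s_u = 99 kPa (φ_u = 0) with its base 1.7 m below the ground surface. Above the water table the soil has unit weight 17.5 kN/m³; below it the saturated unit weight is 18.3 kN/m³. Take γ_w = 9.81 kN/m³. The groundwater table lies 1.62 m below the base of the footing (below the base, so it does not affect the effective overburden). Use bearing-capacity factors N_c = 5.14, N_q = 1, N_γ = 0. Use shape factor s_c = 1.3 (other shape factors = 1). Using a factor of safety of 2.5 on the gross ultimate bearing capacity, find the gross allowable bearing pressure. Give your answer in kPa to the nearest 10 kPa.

q_all ≈ 280 kPa

Effective surcharge at the founding depth q = γ·D_f = 17.5 × 1.7 = 29.75 kPa.
q_ult = c·N_c·s_c + q·N_q
     = 99 × 5.14 × 1.3 + 29.75 × 1
     = 661.52 + 29.75 = 691.27 kPa.
q_all = 691.27 / 2.5 = 276.51 kPa.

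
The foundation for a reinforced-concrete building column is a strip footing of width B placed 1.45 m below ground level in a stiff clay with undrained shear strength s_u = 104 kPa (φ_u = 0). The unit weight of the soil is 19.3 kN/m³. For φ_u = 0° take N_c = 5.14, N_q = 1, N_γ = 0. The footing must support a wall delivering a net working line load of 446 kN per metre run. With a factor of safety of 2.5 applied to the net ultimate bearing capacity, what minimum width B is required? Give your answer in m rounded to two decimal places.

q = γ·D_f = 19.3 × 1.45 = 27.985 kPa.
c·N_c = 104 × 5.14 = 534.56 kPa
q·N_q = 27.985 × 1 = 27.985 kPa
q_ult = 534.56 + 27.985 = 562.54 kPa.
For φ = 0 the ½γBN_γ term vanishes, so q_ult is independent of B. q_net = 562.54 − 27.985 = 534.56 kPa; q_all(net) = 534.56/2.5 = 213.82 kPa.
Required width B = w / q_all(net) = 446 / 213.82 = 2.086 m.

B = 2.09 m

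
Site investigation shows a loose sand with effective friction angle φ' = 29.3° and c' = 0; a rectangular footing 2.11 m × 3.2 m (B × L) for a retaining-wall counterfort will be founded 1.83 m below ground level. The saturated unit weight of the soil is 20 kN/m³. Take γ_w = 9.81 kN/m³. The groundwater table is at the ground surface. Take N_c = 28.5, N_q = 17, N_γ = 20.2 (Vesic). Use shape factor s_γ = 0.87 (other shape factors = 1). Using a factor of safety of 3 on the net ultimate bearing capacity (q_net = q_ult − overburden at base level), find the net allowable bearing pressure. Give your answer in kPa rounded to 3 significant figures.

Water table at ground surface, so effective unit weight γ' = 20 − 9.81 = 10.19 kN/m³ is used throughout; overburden q = 10.19 × 1.83 = 18.648 kPa; the same γ' applies in the ½γBN_γ term.
Surcharge term q·N_q = 18.648 × 17 = 317.01 kPa; self-weight term 0.5·γ·B·N_γ·s_γ = 0.5 × 10.19 × 2.11 × 20.2 × 0.87 = 188.93 kPa.
q_ult = 317.01 + 188.93 = 505.94 kPa.
q_net = 505.94 − 18.648 = 487.29 kPa.
q_all(net) = 487.29 / 3 = 162.43 kPa.

q_all(net) ≈ 162 kPa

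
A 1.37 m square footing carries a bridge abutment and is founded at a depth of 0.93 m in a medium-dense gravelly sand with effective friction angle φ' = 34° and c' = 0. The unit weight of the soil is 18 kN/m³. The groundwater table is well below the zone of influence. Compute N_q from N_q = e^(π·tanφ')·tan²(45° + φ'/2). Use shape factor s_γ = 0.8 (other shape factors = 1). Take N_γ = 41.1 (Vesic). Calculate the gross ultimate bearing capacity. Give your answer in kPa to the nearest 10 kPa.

tan34° = 0.6745, so N_q = e^(π×0.6745)·tan²(62°) = 8.323 × 3.537 = 29.44.
Effective surcharge at the founding depth q = γ·D_f = 18 × 0.93 = 16.74 kPa.
q_ult = q·N_q + 0.5·γ·B·N_γ·s_γ
     = 16.74 × 29.44 + 0.5 × 18 × 1.37 × 41.1 × 0.8
     = 492.82 + 405.41 = 898.23 kPa.

q_ult ≈ 900 kPa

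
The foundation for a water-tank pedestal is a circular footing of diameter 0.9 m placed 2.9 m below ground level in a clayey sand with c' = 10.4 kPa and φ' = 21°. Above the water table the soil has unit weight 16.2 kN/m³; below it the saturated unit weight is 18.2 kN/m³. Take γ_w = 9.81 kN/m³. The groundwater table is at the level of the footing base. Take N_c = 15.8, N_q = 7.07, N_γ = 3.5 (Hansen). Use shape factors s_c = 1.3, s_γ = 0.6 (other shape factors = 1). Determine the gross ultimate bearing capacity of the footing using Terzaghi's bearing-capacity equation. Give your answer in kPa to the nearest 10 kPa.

Effective surcharge at the founding depth q = γ·D_f = 16.2 × 2.9 = 46.98 kPa.
The water table coincides with the base, so in the self-weight term γ → γ' = 8.39 kN/m³.
q_ult = c·N_c·s_c + q·N_q + 0.5·γ·B·N_γ·s_γ
     = 10.4 × 15.8 × 1.3 + 46.98 × 7.07 + 0.5 × 8.39 × 0.9 × 3.5 × 0.6
     = 213.62 + 332.15 + 7.9285 = 553.69 kPa.

q_ult ≈ 550 kPa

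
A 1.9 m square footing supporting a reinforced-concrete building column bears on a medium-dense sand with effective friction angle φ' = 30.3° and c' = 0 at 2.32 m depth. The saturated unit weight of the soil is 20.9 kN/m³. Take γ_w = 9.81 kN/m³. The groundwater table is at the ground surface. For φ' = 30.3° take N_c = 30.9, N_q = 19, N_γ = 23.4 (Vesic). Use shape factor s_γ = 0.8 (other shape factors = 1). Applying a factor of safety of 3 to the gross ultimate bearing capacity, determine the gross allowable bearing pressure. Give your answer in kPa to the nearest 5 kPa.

With the water table at the surface the whole profile is submerged: γ' = 20.9 − 9.81 = 11.09 kN/m³, so q = γ'·D_f = 25.729 kPa; the same γ' applies in the ½γBN_γ term.
q_ult = q·N_q + 0.5·γ·B·N_γ·s_γ
     = 25.729 × 19 + 0.5 × 11.09 × 1.9 × 23.4 × 0.8
     = 488.85 + 197.22 = 686.07 kPa.
q_all = q_ult / FS = 686.07 / 3 = 228.69 kPa.

q_all ≈ 230 kPa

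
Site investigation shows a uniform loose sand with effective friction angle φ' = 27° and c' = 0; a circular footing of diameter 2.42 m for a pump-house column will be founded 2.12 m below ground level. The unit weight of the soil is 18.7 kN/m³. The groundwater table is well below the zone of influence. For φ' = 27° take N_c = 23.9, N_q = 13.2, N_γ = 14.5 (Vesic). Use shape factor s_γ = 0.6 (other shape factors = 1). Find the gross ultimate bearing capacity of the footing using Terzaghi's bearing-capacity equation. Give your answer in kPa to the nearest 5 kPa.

Overburden at base level: q = 18.7 × 2.12 = 39.644 kPa.
Surcharge term q·N_q = 39.644 × 13.2 = 523.3 kPa; self-weight term 0.5·γ·B·N_γ·s_γ = 0.5 × 18.7 × 2.42 × 14.5 × 0.6 = 196.85 kPa.
q_ult = 523.3 + 196.85 = 720.16 kPa.

q_ult ≈ 720 kPa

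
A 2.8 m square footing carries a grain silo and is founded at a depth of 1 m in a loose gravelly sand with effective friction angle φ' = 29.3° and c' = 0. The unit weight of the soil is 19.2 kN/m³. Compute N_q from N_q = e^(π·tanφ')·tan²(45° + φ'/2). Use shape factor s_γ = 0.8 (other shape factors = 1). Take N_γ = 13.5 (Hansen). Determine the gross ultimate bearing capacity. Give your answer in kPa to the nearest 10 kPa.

q_ult ≈ 620 kPa

tan29.3° = 0.5612, so N_q = e^(π×0.5612)·tan²(59.65°) = 5.83 × 2.917 = 17.
Overburden at base level: q = 19.2 × 1 = 19.2 kPa.
Surcharge term q·N_q = 19.2 × 17.004 = 326.49 kPa; self-weight term 0.5·γ·B·N_γ·s_γ = 0.5 × 19.2 × 2.8 × 13.5 × 0.8 = 290.3 kPa.
q_ult = 326.49 + 290.3 = 616.79 kPa.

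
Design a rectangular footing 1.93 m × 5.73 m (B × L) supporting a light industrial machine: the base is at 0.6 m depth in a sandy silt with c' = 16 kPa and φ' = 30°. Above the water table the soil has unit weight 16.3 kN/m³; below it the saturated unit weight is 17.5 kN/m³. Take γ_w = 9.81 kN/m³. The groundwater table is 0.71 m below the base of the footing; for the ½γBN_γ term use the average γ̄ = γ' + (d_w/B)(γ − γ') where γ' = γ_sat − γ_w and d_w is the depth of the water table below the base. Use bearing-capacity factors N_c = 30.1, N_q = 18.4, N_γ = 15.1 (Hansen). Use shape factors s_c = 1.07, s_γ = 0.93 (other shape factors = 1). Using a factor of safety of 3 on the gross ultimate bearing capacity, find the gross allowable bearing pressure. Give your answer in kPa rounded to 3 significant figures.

q_all ≈ 281 kPa

q = γ·D_f = 16.3 × 0.6 = 9.78 kPa.
γ' = 7.69 kN/m³; averaging over the depth B below the base, γ̄ = γ' + (d_w/B)(γ − γ') = 10.857 kN/m³.
c·N_c·s_c = 16 × 30.1 × 1.07 = 515.31 kPa
q·N_q = 9.78 × 18.4 = 179.95 kPa
0.5·γ·B·N_γ·s_γ = 0.5 × 10.857 × 1.93 × 15.1 × 0.93 = 147.13 kPa
q_ult = 515.31 + 179.95 + 147.13 = 842.4 kPa.
q_all = 842.4 / 3 = 280.8 kPa.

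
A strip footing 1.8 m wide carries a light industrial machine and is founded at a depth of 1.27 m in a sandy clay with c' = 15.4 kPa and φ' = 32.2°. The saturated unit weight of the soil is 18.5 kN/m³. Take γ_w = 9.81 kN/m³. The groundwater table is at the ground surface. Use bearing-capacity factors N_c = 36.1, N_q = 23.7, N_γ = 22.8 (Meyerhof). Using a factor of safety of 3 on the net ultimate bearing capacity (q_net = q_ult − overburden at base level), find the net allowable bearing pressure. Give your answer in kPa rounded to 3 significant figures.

q_all(net) ≈ 328 kPa

Water table at ground surface, so effective unit weight γ' = 18.5 − 9.81 = 8.69 kN/m³ is used throughout; overburden q = 8.69 × 1.27 = 11.036 kPa; the same γ' applies in the ½γBN_γ term.
Cohesion term c·N_c = 15.4 × 36.1 = 555.94 kPa; surcharge term q·N_q = 11.036 × 23.7 = 261.56 kPa; self-weight term 0.5·γ·B·N_γ = 0.5 × 8.69 × 1.8 × 22.8 = 178.32 kPa.
q_ult = 555.94 + 261.56 + 178.32 = 995.82 kPa.
q_net = 995.82 − 11.036 = 984.78 kPa.
q_all(net) = 984.78 / 3 = 328.26 kPa.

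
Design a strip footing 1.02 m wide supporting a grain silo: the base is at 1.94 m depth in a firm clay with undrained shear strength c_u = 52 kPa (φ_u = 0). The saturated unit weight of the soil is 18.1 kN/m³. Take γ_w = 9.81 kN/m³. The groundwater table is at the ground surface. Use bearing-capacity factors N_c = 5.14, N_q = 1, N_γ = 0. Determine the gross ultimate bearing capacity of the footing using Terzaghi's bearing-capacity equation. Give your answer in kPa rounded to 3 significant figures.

Water table at ground surface, so effective unit weight γ' = 18.1 − 9.81 = 8.29 kN/m³ is used throughout; overburden q = 8.29 × 1.94 = 16.083 kPa.
Cohesion term c·N_c = 52 × 5.14 = 267.28 kPa; surcharge term q·N_q = 16.083 × 1 = 16.083 kPa.
q_ult = 267.28 + 16.083 = 283.36 kPa.

q_ult ≈ 283 kPa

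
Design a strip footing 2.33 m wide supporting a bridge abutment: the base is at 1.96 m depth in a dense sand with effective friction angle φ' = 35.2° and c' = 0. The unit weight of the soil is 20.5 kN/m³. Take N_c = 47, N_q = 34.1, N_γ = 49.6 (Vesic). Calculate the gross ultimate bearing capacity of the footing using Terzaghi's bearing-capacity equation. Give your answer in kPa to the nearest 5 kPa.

Overburden at base level: q = 20.5 × 1.96 = 40.18 kPa.
Surcharge term q·N_q = 40.18 × 34.1 = 1370.1 kPa; self-weight term 0.5·γ·B·N_γ = 0.5 × 20.5 × 2.33 × 49.6 = 1184.6 kPa.
q_ult = 1370.1 + 1184.6 = 2554.7 kPa.

q_ult ≈ 2555 kPa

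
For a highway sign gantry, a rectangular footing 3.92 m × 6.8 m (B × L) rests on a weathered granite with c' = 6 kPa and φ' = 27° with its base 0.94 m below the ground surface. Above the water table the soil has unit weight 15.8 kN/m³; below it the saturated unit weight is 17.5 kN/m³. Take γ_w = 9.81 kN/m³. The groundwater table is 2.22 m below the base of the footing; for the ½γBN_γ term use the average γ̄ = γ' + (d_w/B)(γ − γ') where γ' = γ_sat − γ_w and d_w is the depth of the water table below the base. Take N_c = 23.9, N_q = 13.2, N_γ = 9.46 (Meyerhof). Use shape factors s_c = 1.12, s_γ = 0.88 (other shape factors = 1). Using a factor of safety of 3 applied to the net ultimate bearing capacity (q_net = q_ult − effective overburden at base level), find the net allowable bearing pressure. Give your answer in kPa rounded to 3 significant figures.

Overburden at base level: q = 15.8 × 0.94 = 14.852 kPa.
The water table is 2.22 m below the base (< B = 3.92 m), so the ½γBN_γ term uses γ̄ = γ' + (d_w/B)(γ − γ') = 7.69 + (2.22/3.92)(15.8 − 7.69) = 12.283 kN/m³.
Cohesion term c·N_c·s_c = 6 × 23.9 × 1.12 = 160.61 kPa; surcharge term q·N_q = 14.852 × 13.2 = 196.05 kPa; self-weight term 0.5·γ·B·N_γ·s_γ = 0.5 × 12.283 × 3.92 × 9.46 × 0.88 = 200.42 kPa.
q_ult = 160.61 + 196.05 + 200.42 = 557.07 kPa.
Net ultimate: q_net = 557.07 − 14.852 = 542.22 kPa.
q_all(net) = 542.22 / 3 = 180.74 kPa.

q_all(net) ≈ 181 kPa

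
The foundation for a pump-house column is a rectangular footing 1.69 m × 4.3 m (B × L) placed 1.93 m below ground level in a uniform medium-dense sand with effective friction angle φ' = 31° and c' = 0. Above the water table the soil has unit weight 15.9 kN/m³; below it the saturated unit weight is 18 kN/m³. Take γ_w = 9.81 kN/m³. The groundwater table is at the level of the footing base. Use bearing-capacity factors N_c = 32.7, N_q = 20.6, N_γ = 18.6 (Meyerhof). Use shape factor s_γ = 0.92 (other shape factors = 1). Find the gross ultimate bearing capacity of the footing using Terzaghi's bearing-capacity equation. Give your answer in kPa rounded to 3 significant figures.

q_ult ≈ 751 kPa

Overburden at base level: q = 15.9 × 1.93 = 30.687 kPa.
Below the base the soil is submerged, so the ½γBN_γ term uses γ' = 18 − 9.81 = 8.19 kN/m³.
Surcharge term q·N_q = 30.687 × 20.6 = 632.15 kPa; self-weight term 0.5·γ·B·N_γ·s_γ = 0.5 × 8.19 × 1.69 × 18.6 × 0.92 = 118.42 kPa.
q_ult = 632.15 + 118.42 = 750.58 kPa.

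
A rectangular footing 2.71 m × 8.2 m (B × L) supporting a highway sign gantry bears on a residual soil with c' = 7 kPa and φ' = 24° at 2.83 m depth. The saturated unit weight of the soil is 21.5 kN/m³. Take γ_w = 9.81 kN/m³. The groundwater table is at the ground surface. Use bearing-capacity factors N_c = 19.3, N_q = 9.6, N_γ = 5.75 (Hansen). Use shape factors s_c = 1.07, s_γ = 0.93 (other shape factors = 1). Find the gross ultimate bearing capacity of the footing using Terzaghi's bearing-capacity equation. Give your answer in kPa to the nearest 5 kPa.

γ' = 21.5 − 9.81 = 11.69 kN/m³ (submerged throughout). q = 11.69 × 2.83 = 33.083 kPa; the same γ' applies in the ½γBN_γ term.
c·N_c·s_c = 7 × 19.3 × 1.07 = 144.56 kPa
q·N_q = 33.083 × 9.6 = 317.59 kPa
0.5·γ·B·N_γ·s_γ = 0.5 × 11.69 × 2.71 × 5.75 × 0.93 = 84.704 kPa
q_ult = 144.56 + 317.59 + 84.704 = 546.86 kPa.

q_ult ≈ 545 kPa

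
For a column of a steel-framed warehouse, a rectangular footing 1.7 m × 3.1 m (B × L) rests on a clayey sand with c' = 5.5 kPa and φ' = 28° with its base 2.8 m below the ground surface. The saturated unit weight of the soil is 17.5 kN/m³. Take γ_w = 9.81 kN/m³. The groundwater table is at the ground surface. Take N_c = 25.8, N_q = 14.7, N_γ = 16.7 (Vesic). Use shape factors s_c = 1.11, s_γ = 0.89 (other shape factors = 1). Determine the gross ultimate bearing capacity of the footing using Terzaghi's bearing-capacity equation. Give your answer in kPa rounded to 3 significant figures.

q_ult ≈ 571 kPa

With the water table at the surface the whole profile is submerged: γ' = 17.5 − 9.81 = 7.69 kN/m³, so q = γ'·D_f = 21.532 kPa; the same γ' applies in the ½γBN_γ term.
q_ult = c·N_c·s_c + q·N_q + 0.5·γ·B·N_γ·s_γ
     = 5.5 × 25.8 × 1.11 + 21.532 × 14.7 + 0.5 × 7.69 × 1.7 × 16.7 × 0.89
     = 157.51 + 316.52 + 97.152 = 571.18 kPa.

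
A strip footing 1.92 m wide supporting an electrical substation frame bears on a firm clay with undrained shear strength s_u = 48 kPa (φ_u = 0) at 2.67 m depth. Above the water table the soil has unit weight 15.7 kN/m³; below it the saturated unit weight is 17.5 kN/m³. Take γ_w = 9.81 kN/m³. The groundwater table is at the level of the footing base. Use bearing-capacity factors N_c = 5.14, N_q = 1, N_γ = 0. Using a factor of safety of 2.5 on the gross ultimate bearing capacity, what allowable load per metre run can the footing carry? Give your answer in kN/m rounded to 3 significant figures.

Overburden at base level: q = 15.7 × 2.67 = 41.919 kPa.
Cohesion term c·N_c = 48 × 5.14 = 246.72 kPa; surcharge term q·N_q = 41.919 × 1 = 41.919 kPa.
q_ult = 246.72 + 41.919 = 288.64 kPa.
Gross allowable pressure q_all = 288.64 / 2.5 = 115.46 kPa.
Allowable wall load = q_all × B = 115.46 × 1.92 = 221.67 kN per metre run.

≈ 222 kN/m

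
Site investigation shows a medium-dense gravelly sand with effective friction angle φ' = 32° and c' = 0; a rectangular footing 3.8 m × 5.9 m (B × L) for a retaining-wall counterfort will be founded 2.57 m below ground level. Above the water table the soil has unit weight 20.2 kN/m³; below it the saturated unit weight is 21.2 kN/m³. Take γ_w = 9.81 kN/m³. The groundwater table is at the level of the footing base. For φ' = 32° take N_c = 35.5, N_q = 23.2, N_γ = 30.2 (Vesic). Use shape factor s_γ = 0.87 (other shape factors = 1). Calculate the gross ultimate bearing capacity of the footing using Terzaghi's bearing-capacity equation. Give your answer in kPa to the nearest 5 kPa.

q_ult ≈ 1775 kPa

Overburden at base level: q = 20.2 × 2.57 = 51.914 kPa.
Below the base the soil is submerged, so the ½γBN_γ term uses γ' = 21.2 − 9.81 = 11.39 kN/m³.
Surcharge term q·N_q = 51.914 × 23.2 = 1204.4 kPa; self-weight term 0.5·γ·B·N_γ·s_γ = 0.5 × 11.39 × 3.8 × 30.2 × 0.87 = 568.6 kPa.
q_ult = 1204.4 + 568.6 = 1773 kPa.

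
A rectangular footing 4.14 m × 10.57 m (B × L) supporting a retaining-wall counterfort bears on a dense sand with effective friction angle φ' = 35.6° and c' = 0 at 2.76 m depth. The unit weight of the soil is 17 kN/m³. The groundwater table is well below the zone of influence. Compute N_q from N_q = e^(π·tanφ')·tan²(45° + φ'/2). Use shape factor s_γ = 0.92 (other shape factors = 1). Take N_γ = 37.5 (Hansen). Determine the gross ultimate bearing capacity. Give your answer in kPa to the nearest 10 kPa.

q_ult ≈ 2900 kPa

tan35.6° = 0.7159, so N_q = e^(π×0.7159)·tan²(62.8°) = 9.48 × 3.786 = 35.89.
Effective surcharge at the founding depth q = γ·D_f = 17 × 2.76 = 46.92 kPa.
q_ult = q·N_q + 0.5·γ·B·N_γ·s_γ
     = 46.92 × 35.891 + 0.5 × 17 × 4.14 × 37.5 × 0.92
     = 1684 + 1214.1 = 2898.1 kPa.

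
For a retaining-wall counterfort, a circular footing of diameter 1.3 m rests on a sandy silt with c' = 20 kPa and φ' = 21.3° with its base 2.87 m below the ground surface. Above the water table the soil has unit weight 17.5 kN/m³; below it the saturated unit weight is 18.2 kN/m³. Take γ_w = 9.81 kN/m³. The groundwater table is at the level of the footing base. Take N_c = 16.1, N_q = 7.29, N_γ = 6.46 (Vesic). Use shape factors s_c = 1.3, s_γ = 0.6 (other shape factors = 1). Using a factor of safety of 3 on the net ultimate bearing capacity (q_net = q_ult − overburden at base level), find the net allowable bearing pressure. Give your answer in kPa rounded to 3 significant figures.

Effective surcharge at the founding depth q = γ·D_f = 17.5 × 2.87 = 50.225 kPa.
The water table coincides with the base, so in the self-weight term γ → γ' = 8.39 kN/m³.
q_ult = c·N_c·s_c + q·N_q + 0.5·γ·B·N_γ·s_γ
     = 20 × 16.1 × 1.3 + 50.225 × 7.29 + 0.5 × 8.39 × 1.3 × 6.46 × 0.6
     = 418.6 + 366.14 + 21.138 = 805.88 kPa.
q_net = 805.88 − 50.225 = 755.65 kPa.
q_all(net) = 755.65 / 3 = 251.88 kPa.

q_all(net) ≈ 252 kPa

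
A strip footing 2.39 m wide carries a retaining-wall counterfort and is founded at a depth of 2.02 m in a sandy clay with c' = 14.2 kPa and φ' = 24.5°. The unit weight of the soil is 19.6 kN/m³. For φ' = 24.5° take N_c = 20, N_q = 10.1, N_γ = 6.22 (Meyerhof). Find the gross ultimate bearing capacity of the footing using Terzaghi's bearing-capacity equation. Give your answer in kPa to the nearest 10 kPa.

Overburden at base level: q = 19.6 × 2.02 = 39.592 kPa.
Cohesion term c·N_c = 14.2 × 20 = 284 kPa; surcharge term q·N_q = 39.592 × 10.1 = 399.88 kPa; self-weight term 0.5·γ·B·N_γ = 0.5 × 19.6 × 2.39 × 6.22 = 145.68 kPa.
q_ult = 284 + 399.88 + 145.68 = 829.56 kPa.

q_ult ≈ 830 kPa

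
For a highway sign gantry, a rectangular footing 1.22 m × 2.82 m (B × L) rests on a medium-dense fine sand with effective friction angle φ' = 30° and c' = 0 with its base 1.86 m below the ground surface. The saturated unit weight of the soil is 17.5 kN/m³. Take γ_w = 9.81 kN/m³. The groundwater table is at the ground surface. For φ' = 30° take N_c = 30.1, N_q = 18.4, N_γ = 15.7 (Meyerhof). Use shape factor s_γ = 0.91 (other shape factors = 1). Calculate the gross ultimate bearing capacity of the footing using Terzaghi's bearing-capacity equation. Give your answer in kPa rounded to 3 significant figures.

q_ult ≈ 330 kPa

γ' = 17.5 − 9.81 = 7.69 kN/m³ (submerged throughout). q = 7.69 × 1.86 = 14.303 kPa; the same γ' applies in the ½γBN_γ term.
q·N_q = 14.303 × 18.4 = 263.18 kPa
0.5·γ·B·N_γ·s_γ = 0.5 × 7.69 × 1.22 × 15.7 × 0.91 = 67.019 kPa
q_ult = 263.18 + 67.019 = 330.2 kPa.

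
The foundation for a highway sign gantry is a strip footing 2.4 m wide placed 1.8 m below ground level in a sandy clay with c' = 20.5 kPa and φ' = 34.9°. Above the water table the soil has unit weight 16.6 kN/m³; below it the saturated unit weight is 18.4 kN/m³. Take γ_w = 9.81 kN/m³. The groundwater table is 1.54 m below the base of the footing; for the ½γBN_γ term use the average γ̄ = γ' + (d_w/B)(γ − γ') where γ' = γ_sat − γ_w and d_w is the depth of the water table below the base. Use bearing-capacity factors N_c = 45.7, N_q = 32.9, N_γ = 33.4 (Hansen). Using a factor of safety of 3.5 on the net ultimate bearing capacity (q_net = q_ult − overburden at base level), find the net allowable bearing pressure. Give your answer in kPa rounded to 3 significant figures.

q_all(net) ≈ 697 kPa

q = γ·D_f = 16.6 × 1.8 = 29.88 kPa.
γ' = 8.59 kN/m³; averaging over the depth B below the base, γ̄ = γ' + (d_w/B)(γ − γ') = 13.73 kN/m³.
c·N_c = 20.5 × 45.7 = 936.85 kPa
q·N_q = 29.88 × 32.9 = 983.05 kPa
0.5·γ·B·N_γ = 0.5 × 13.73 × 2.4 × 33.4 = 550.29 kPa
q_ult = 936.85 + 983.05 + 550.29 = 2470.2 kPa.
q_net = 2470.2 − 29.88 = 2440.3 kPa.
q_all(net) = 2440.3 / 3.5 = 697.23 kPa.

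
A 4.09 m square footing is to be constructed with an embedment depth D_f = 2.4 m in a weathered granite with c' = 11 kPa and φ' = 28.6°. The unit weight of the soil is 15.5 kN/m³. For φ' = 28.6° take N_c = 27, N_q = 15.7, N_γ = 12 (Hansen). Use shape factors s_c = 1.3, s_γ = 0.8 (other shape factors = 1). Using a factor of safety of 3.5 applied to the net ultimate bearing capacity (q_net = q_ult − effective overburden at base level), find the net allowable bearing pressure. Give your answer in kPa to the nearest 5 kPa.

Overburden at base level: q = 15.5 × 2.4 = 37.2 kPa.
Cohesion term c·N_c·s_c = 11 × 27 × 1.3 = 386.1 kPa; surcharge term q·N_q = 37.2 × 15.7 = 584.04 kPa; self-weight term 0.5·γ·B·N_γ·s_γ = 0.5 × 15.5 × 4.09 × 12 × 0.8 = 304.3 kPa.
q_ult = 386.1 + 584.04 + 304.3 = 1274.4 kPa.
Net ultimate: q_net = 1274.4 − 37.2 = 1237.2 kPa.
q_all(net) = 1237.2 / 3.5 = 353.5 kPa.

q_all(net) ≈ 355 kPa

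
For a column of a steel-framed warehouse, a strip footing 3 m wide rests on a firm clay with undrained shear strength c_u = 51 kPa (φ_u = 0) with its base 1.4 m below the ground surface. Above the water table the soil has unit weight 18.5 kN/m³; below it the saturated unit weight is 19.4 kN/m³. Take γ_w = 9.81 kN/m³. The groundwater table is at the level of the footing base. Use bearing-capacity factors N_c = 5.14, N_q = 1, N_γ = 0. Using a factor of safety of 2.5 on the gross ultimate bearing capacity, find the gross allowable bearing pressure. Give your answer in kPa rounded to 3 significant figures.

q_all ≈ 115 kPa

Overburden at base level: q = 18.5 × 1.4 = 25.9 kPa.
Cohesion term c·N_c = 51 × 5.14 = 262.14 kPa; surcharge term q·N_q = 25.9 × 1 = 25.9 kPa.
q_ult = 262.14 + 25.9 = 288.04 kPa.
q_all = 288.04 / 2.5 = 115.22 kPa.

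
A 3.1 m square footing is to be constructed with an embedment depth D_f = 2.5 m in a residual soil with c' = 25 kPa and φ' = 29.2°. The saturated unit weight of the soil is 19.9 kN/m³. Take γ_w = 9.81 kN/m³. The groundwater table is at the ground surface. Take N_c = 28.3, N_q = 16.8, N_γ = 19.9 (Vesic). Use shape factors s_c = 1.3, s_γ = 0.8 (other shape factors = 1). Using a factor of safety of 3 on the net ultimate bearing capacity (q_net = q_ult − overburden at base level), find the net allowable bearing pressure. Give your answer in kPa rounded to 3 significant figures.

q_all(net) ≈ 522 kPa

With the water table at the surface the whole profile is submerged: γ' = 19.9 − 9.81 = 10.09 kN/m³, so q = γ'·D_f = 25.225 kPa; the same γ' applies in the ½γBN_γ term.
q_ult = c·N_c·s_c + q·N_q + 0.5·γ·B·N_γ·s_γ
     = 25 × 28.3 × 1.3 + 25.225 × 16.8 + 0.5 × 10.09 × 3.1 × 19.9 × 0.8
     = 919.75 + 423.78 + 248.98 = 1592.5 kPa.
q_net = 1592.5 − 25.225 = 1567.3 kPa.
q_all(net) = 1567.3 / 3 = 522.43 kPa.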